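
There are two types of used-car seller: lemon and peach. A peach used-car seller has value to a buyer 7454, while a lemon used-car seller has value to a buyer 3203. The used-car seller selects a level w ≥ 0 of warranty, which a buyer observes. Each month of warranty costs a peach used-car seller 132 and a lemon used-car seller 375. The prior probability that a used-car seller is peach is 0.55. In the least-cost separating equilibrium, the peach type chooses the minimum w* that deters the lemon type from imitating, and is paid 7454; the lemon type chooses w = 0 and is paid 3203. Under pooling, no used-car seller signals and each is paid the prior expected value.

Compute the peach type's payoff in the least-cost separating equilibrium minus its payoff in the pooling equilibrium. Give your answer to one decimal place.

Least-cost separating signal: w* solves 3203 = 7454 − 375·w*, so w* = (7454 − 3203)/375 = 11.336.
Peach type's separating payoff: 7454 − 132 × w* = 7454 − 132 × (7454 − 3203)/375 = 7454 − 561132/375 = 5957.648.
Pooling payoff: 0.55 × 7454 + 0.45 × 3203 = 5541.05.
Difference: 5957.648 − 5541.05 = 416.598, i.e. 416.6 to one decimal place.
The peach type prefers to separate.

416.6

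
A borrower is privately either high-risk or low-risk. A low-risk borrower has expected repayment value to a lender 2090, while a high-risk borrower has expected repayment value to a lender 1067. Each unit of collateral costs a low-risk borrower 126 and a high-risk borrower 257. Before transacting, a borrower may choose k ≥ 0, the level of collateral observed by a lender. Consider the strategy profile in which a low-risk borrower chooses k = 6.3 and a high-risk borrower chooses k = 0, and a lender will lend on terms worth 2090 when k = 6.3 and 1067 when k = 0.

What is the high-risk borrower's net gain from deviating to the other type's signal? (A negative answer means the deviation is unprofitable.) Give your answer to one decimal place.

Playing k = 0 the high-risk borrower receives 1067.
Deviating to k = 6.3 brings payment 2090 at cost 257 × 6.3 = 1619.1, netting 470.9.
Gain from deviating: 470.9 − 1067 = -596.1.
The gain is negative, so the high-risk type's incentive-compatibility constraint is satisfied.

-596.1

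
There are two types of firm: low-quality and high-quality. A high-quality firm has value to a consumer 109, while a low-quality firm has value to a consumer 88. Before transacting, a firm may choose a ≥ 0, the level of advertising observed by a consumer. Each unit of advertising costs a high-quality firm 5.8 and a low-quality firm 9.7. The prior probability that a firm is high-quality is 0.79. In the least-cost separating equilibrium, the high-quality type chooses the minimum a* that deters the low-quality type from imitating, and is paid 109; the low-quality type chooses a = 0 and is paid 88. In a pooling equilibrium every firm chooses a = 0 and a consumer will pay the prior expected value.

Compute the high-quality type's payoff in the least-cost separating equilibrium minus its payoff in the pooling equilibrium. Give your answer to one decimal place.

Least-cost separating signal: a* solves 88 = 109 − 9.7·a*, so a* = (109 − 88)/9.7 ≈ 2.1649.
High-quality type's separating payoff: 109 − 5.8 × a* = 109 − 5.8 × (109 − 88)/9.7 = 109 − 121.8/9.7 ≈ 96.443.
Pooling payoff: 0.79 × 109 + 0.21 × 88 = 104.59.
Difference: 96.443 − 104.59 = -8.147, i.e. -8.1 to one decimal place.
The high-quality type would prefer the pooling outcome.

-8.1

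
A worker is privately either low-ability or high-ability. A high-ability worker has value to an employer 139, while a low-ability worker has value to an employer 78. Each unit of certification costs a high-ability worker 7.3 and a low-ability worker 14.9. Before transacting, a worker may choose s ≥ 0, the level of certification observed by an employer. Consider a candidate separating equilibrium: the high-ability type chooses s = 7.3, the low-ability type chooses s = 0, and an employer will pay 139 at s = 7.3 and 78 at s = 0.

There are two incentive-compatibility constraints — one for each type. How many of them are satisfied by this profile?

2

Low-ability type: stay at 0 → 78; mimic → 139 − 14.9 × 7.3 = 30.23. IC holds (78 ≥ 30.23).
High-ability type: signal → 139 − 7.3 × 7.3 = 85.71; deviate to 0 → 78. IC holds (85.71 ≥ 78).
2 of 2 constraints hold, so this is a separating equilibrium.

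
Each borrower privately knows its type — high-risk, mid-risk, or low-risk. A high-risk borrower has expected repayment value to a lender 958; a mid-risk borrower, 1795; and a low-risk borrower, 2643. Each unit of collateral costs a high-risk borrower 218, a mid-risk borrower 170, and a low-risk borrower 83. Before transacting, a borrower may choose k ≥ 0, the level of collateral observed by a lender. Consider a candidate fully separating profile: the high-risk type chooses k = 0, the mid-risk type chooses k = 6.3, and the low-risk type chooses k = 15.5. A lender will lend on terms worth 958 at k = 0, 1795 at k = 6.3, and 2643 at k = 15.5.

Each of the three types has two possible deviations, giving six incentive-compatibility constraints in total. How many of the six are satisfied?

5

High-risk (own payoff 958): to k=6.3 gives 1795 − 218×6.3 = 421.6 → no gain ✓; to k=15.5 gives 2643 − 218×15.5 = -736 → no gain ✓.
Mid-risk (own payoff 1795 − 170×6.3 = 724): to k=0 gives 958 → profitable ✗; to k=15.5 gives 2643 − 170×15.5 = 8 → no gain ✓.
Low-risk (own payoff 2643 − 83×15.5 = 1356.5): to k=0 gives 958 → no gain ✓; to k=6.3 gives 1795 − 83×6.3 = 1272.1 → no gain ✓.
5 of the 6 constraints hold; not an equilibrium.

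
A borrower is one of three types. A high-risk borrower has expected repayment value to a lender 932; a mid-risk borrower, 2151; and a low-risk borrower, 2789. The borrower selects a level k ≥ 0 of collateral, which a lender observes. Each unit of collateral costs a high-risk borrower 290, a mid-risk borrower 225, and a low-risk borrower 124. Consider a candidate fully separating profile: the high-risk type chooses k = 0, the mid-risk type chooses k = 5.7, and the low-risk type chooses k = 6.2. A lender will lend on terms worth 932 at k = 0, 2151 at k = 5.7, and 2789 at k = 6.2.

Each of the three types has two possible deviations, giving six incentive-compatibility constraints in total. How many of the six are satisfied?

High-risk (own payoff 932): to k=5.7 gives 2151 − 290×5.7 = 498 → no gain ✓; to k=6.2 gives 2789 − 290×6.2 = 991 → profitable ✗.
Mid-risk (own payoff 2151 − 225×5.7 = 868.5): to k=0 gives 932 → profitable ✗; to k=6.2 gives 2789 − 225×6.2 = 1394 → profitable ✗.
Low-risk (own payoff 2789 − 124×6.2 = 2020.2): to k=0 gives 932 → no gain ✓; to k=5.7 gives 2151 − 124×5.7 = 1444.2 → no gain ✓.
3 of the 6 constraints hold; not an equilibrium.

3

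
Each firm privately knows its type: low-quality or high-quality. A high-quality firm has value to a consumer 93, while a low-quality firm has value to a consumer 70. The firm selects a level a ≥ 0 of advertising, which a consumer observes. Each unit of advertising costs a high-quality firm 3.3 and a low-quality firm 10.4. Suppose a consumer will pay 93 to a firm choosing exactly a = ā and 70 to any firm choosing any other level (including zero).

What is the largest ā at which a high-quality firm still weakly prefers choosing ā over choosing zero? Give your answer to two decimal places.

6.97

Choosing ā yields the high-quality type 93 − 3.3·ā; choosing zero yields 70.
The high-quality type is indifferent at 93 − 3.3·ā = 70, i.e. ā = (93 − 70) / 3.3 ≈ 6.97.
For any ā above 6.97 the high-quality type would rather pool at zero, so separation collapses.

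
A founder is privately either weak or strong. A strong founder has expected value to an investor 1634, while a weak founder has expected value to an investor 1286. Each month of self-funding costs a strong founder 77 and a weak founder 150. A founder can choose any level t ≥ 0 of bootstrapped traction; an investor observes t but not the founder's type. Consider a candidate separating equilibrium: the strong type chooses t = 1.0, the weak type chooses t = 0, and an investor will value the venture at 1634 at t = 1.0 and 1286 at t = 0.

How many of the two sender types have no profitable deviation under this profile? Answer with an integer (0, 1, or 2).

1

Weak type: stay at 0 → 1286; mimic → 1634 − 150 × 1.0 = 1484. IC fails (1286 < 1484).
Strong type: signal → 1634 − 77 × 1.0 = 1557; deviate to 0 → 1286. IC holds (1557 ≥ 1286).
1 of 2 constraints hold, so this profile is not an equilibrium.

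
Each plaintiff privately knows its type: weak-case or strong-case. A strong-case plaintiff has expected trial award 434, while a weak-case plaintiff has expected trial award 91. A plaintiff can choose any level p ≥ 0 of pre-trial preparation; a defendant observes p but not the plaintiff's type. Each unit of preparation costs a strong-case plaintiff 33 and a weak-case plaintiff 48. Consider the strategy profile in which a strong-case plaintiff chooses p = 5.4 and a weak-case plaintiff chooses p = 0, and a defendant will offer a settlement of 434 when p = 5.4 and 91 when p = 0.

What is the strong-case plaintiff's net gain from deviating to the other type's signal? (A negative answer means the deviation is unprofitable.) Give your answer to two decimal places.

Playing p = 5.4 the strong-case plaintiff receives 434 − 33 × 5.4 = 255.8.
Deviating to p = 0 yields 91 instead.
Gain from deviating: 91 − 255.8 = -164.80.
The gain is negative, so the strong-case type's incentive-compatibility constraint is satisfied.

-164.80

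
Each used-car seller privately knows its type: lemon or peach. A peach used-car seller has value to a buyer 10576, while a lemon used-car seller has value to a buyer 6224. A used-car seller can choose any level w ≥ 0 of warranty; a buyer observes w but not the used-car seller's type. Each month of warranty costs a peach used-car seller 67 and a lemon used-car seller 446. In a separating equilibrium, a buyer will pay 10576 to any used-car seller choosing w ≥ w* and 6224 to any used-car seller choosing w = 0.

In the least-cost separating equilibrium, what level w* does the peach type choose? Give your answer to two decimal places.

9.76

A lemon used-car seller choosing w = 0 receives 6224.
Imitating at w* instead would pay 10576 at cost 446·w*, netting 10576 − 446·w*.
Indifference: 6224 = 10576 − 446·w*, so w* = (10576 − 6224) / 446 ≈ 9.76.
This is the lemon type's binding incentive-compatibility constraint; any w ≥ 9.76 sustains separation on that side.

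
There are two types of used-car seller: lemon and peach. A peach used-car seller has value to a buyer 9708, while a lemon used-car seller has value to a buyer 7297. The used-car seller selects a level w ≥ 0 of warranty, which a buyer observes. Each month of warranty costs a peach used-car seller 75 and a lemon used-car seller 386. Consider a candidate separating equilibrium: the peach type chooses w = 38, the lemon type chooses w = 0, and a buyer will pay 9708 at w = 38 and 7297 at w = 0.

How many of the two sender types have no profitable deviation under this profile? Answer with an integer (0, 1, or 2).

Lemon type: stay at 0 → 7297; mimic → 9708 − 386 × 38 = -4960. IC holds (7297 ≥ -4960).
Peach type: signal → 9708 − 75 × 38 = 6858; deviate to 0 → 7297. IC fails (6858 < 7297).
1 of 2 constraints hold, so this profile is not an equilibrium.

1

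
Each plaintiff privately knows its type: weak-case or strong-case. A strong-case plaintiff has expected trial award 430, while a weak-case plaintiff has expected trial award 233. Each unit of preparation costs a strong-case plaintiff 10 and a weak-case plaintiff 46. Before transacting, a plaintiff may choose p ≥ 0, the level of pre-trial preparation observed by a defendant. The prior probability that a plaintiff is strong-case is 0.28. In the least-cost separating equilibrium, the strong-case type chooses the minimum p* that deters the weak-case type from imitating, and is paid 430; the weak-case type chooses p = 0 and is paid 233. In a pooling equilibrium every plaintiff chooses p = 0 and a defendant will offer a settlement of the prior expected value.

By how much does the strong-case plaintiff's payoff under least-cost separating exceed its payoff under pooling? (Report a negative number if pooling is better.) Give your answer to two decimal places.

99.01

Least-cost separating signal: p* solves 233 = 430 − 46·p*, so p* = (430 − 233)/46 ≈ 4.2826.
Strong-case type's separating payoff: 430 − 10 × p* = 430 − 10 × (430 − 233)/46 = 430 − 1970/46 ≈ 387.1739.
Pooling payoff: 0.28 × 430 + 0.72 × 233 = 288.16.
Difference: 387.1739 − 288.16 = 99.0139, i.e. 99.01 to two decimal places.
The strong-case type prefers to separate.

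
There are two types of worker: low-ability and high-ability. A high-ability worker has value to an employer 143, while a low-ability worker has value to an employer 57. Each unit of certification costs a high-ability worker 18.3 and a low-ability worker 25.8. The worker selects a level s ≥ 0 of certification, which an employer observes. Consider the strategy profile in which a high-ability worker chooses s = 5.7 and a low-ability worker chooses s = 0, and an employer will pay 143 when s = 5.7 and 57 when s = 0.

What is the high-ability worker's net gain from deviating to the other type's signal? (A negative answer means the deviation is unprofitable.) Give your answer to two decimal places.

Playing s = 5.7 the high-ability worker receives 143 − 18.3 × 5.7 = 38.69.
Deviating to s = 0 yields 57 instead.
Gain from deviating: 57 − 38.69 = 18.31.
The gain is positive, so the high-ability type's incentive-compatibility constraint is violated — this profile is not a separating equilibrium.

18.31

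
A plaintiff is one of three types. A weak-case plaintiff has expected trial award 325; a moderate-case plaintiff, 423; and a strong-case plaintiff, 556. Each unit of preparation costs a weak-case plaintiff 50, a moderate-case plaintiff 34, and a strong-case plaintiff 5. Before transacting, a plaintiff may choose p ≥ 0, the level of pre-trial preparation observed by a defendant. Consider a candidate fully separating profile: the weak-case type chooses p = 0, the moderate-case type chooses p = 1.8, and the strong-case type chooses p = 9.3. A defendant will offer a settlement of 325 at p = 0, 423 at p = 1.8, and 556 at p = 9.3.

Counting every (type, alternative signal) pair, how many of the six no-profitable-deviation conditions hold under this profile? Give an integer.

5

Moderate-case (own payoff 423 − 34×1.8 = 361.8): to p=0 gives 325 → no gain ✓; to p=9.3 gives 556 − 34×9.3 = 239.8 → no gain ✓.
Strong-case (own payoff 556 − 5×9.3 = 509.5): to p=0 gives 325 → no gain ✓; to p=1.8 gives 423 − 5×1.8 = 414 → no gain ✓.
Weak-case (own payoff 325): to p=1.8 gives 423 − 50×1.8 = 333 → profitable ✗; to p=9.3 gives 556 − 50×9.3 = 91 → no gain ✓.
5 of the 6 constraints hold; not an equilibrium.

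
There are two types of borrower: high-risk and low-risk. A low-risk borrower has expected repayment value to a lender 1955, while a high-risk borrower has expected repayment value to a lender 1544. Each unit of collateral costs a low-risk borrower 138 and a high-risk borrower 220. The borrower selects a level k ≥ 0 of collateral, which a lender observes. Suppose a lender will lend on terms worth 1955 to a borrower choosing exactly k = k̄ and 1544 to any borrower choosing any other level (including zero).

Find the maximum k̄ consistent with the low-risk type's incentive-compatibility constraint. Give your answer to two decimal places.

Choosing k̄ yields the low-risk type 1955 − 138·k̄; choosing zero yields 1544.
The low-risk type is indifferent at 1955 − 138·k̄ = 1544, i.e. k̄ = (1955 − 1544) / 138 ≈ 2.98.
For any k̄ above 2.98 the low-risk type would rather pool at zero, so separation collapses.

2.98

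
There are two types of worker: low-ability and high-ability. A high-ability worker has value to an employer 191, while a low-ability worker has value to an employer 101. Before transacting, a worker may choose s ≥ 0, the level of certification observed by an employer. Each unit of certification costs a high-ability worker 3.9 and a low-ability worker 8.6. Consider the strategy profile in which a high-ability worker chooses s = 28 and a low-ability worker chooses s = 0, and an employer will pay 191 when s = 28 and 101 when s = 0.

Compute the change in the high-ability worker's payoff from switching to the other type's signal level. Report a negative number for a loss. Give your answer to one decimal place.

19.2

Playing s = 28 the high-ability worker receives 191 − 3.9 × 28 = 81.8.
Deviating to s = 0 yields 101 instead.
Gain from deviating: 101 − 81.8 = 19.2.
The gain is positive, so the high-ability type's incentive-compatibility constraint is violated — this profile is not a separating equilibrium.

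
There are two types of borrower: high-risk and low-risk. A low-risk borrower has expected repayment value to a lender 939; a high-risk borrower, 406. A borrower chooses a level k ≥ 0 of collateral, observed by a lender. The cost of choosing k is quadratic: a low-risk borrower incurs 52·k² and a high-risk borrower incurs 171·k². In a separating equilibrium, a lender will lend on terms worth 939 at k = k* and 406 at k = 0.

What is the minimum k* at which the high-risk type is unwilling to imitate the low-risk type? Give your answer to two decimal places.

1.77

The high-risk type at k = 0 receives 406; imitating at k* yields 939 − 171·k*².
Indifference: 406 = 939 − 171·k*², so k*² = (939 − 406) / 171 ≈ 3.1170.
k* = √3.1170 ≈ 1.77.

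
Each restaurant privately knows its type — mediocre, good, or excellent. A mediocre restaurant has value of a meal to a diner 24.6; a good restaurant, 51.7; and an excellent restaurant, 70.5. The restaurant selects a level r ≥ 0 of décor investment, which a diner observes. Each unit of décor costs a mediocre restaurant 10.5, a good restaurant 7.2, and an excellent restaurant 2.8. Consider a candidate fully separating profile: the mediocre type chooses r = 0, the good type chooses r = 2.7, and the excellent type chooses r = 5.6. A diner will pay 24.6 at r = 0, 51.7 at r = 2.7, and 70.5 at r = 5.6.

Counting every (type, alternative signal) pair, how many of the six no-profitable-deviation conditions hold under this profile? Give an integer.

6

Mediocre (own payoff 24.6): to r=2.7 gives 51.7 − 10.5×2.7 = 23.35 → no gain ✓; to r=5.6 gives 70.5 − 10.5×5.6 = 11.7 → no gain ✓.
Excellent (own payoff 70.5 − 2.8×5.6 = 54.82): to r=0 gives 24.6 → no gain ✓; to r=2.7 gives 51.7 − 2.8×2.7 = 44.14 → no gain ✓.
Good (own payoff 51.7 − 7.2×2.7 = 32.26): to r=0 gives 24.6 → no gain ✓; to r=5.6 gives 70.5 − 7.2×5.6 = 30.18 → no gain ✓.
6 of the 6 constraints hold; this profile is a separating equilibrium.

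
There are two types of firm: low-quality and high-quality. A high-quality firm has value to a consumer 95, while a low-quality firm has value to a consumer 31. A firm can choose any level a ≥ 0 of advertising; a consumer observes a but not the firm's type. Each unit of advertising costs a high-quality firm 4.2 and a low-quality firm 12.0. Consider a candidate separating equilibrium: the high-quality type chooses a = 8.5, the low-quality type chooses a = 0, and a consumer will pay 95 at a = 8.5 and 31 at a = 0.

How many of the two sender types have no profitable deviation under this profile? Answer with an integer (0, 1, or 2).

2

Low-quality type: stay at 0 → 31; mimic → 95 − 12.0 × 8.5 = -7. IC holds (31 ≥ -7).
High-quality type: signal → 95 − 4.2 × 8.5 = 59.3; deviate to 0 → 31. IC holds (59.3 ≥ 31).
2 of 2 constraints hold, so this is a separating equilibrium.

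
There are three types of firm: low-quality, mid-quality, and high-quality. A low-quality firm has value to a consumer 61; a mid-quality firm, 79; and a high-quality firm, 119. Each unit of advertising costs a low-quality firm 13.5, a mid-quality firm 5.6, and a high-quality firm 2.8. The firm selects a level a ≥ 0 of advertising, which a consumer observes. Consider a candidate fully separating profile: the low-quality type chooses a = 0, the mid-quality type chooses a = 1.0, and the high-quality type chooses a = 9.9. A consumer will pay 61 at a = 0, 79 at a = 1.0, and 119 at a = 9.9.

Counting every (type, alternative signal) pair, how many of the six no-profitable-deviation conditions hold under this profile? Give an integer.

High-quality (own payoff 119 − 2.8×9.9 = 91.28): to a=0 gives 61 → no gain ✓; to a=1.0 gives 79 − 2.8×1.0 = 76.2 → no gain ✓.
Mid-quality (own payoff 79 − 5.6×1.0 = 73.4): to a=0 gives 61 → no gain ✓; to a=9.9 gives 119 − 5.6×9.9 = 63.56 → no gain ✓.
Low-quality (own payoff 61): to a=1.0 gives 79 − 13.5×1.0 = 65.5 → profitable ✗; to a=9.9 gives 119 − 13.5×9.9 = -14.65 → no gain ✓.
5 of the 6 constraints hold; not an equilibrium.

5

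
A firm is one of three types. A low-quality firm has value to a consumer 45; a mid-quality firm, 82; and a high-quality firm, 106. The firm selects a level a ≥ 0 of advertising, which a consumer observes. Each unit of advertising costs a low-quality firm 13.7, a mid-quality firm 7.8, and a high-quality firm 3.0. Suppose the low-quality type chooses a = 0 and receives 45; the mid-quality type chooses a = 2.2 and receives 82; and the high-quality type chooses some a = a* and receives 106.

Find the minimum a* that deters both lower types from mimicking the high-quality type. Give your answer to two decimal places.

Low-quality type (on-path payoff 45) won't mimic when 45 ≥ 106 − 13.7·a*, i.e. a* ≥ 4.45.
Mid-quality type (on-path payoff 82 − 7.8×2.2 = 64.84) won't mimic when 64.84 ≥ 106 − 7.8·a*, i.e. a* ≥ 5.28.
Both must hold, so a* = max(4.45, 5.28) = 5.28. The mid-quality type's constraint binds.

5.28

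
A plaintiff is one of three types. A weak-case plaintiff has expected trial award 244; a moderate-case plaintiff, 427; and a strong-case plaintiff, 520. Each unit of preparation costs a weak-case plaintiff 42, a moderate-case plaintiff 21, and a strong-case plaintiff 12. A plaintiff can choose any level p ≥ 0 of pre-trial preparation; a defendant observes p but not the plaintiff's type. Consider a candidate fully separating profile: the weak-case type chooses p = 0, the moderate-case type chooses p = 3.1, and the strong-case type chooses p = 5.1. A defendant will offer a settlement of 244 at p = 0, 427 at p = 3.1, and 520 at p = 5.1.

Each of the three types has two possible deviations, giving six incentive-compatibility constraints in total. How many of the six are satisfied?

Strong-case (own payoff 520 − 12×5.1 = 458.8): to p=0 gives 244 → no gain ✓; to p=3.1 gives 427 − 12×3.1 = 389.8 → no gain ✓.
Weak-case (own payoff 244): to p=3.1 gives 427 − 42×3.1 = 296.8 → profitable ✗; to p=5.1 gives 520 − 42×5.1 = 305.8 → profitable ✗.
Moderate-case (own payoff 427 − 21×3.1 = 361.9): to p=0 gives 244 → no gain ✓; to p=5.1 gives 520 − 21×5.1 = 412.9 → profitable ✗.
3 of the 6 constraints hold; not an equilibrium.

3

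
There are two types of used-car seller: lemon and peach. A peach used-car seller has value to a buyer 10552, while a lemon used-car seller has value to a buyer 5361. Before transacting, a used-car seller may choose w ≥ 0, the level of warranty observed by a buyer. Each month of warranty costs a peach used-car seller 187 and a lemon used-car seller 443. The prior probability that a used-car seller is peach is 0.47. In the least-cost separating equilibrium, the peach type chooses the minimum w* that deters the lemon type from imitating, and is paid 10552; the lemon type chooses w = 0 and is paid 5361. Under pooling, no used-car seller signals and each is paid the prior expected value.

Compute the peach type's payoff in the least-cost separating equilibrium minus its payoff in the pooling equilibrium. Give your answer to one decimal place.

Least-cost separating signal: w* solves 5361 = 10552 − 443·w*, so w* = (10552 − 5361)/443 ≈ 11.7178.
Peach type's separating payoff: 10552 − 187 × w* = 10552 − 187 × (10552 − 5361)/443 = 10552 − 970717/443 ≈ 8360.765.
Pooling payoff: 0.47 × 10552 + 0.53 × 5361 = 7800.77.
Difference: 8360.765 − 7800.77 = 559.995, i.e. 560.0 to one decimal place.
The peach type prefers to separate.

560.0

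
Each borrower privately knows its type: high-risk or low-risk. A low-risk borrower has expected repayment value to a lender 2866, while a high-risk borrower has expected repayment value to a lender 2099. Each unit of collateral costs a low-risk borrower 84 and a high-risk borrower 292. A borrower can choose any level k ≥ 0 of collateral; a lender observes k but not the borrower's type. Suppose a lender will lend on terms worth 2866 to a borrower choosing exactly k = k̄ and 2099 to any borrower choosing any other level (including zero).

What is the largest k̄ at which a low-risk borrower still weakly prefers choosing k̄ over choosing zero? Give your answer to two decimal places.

Choosing k̄ yields the low-risk type 2866 − 84·k̄; choosing zero yields 2099.
The low-risk type is indifferent at 2866 − 84·k̄ = 2099, i.e. k̄ = (2866 − 2099) / 84 ≈ 9.13.
For any k̄ above 9.13 the low-risk type would rather pool at zero, so separation collapses.

9.13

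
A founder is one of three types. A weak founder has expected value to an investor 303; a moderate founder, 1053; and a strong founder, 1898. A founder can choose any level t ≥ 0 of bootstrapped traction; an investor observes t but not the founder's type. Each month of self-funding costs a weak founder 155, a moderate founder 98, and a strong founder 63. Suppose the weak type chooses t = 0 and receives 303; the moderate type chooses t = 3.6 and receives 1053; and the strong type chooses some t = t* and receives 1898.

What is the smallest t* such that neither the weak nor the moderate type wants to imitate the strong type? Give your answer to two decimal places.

12.22

Moderate type (on-path payoff 1053 − 98×3.6 = 700.2) won't mimic when 700.2 ≥ 1898 − 98·t*, i.e. t* ≥ 12.22.
Weak type (on-path payoff 303) won't mimic when 303 ≥ 1898 − 155·t*, i.e. t* ≥ 10.29.
Both must hold, so t* = max(10.29, 12.22) = 12.22. The moderate type's constraint binds.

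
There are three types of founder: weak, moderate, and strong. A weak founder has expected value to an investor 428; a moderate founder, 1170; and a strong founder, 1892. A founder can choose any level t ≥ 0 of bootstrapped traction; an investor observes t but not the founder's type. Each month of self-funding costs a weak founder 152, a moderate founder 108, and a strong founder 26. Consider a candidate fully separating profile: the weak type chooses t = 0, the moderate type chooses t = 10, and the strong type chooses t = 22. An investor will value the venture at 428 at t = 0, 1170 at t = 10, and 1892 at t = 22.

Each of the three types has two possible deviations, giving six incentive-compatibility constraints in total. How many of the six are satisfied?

Weak (own payoff 428): to t=10 gives 1170 − 152×10 = -350 → no gain ✓; to t=22 gives 1892 − 152×22 = -1452 → no gain ✓.
Strong (own payoff 1892 − 26×22 = 1320): to t=0 gives 428 → no gain ✓; to t=10 gives 1170 − 26×10 = 910 → no gain ✓.
Moderate (own payoff 1170 − 108×10 = 90): to t=0 gives 428 → profitable ✗; to t=22 gives 1892 − 108×22 = -484 → no gain ✓.
5 of the 6 constraints hold; not an equilibrium.

5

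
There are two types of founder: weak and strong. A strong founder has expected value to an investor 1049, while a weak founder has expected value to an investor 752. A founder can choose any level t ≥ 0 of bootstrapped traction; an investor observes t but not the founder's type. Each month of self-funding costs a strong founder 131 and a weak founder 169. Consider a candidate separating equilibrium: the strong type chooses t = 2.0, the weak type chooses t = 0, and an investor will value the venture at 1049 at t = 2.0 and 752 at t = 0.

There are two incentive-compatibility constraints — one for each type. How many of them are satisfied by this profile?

2

Weak type: stay at 0 → 752; mimic → 1049 − 169 × 2.0 = 711. IC holds (752 ≥ 711).
Strong type: signal → 1049 − 131 × 2.0 = 787; deviate to 0 → 752. IC holds (787 ≥ 752).
2 of 2 constraints hold, so this is a separating equilibrium.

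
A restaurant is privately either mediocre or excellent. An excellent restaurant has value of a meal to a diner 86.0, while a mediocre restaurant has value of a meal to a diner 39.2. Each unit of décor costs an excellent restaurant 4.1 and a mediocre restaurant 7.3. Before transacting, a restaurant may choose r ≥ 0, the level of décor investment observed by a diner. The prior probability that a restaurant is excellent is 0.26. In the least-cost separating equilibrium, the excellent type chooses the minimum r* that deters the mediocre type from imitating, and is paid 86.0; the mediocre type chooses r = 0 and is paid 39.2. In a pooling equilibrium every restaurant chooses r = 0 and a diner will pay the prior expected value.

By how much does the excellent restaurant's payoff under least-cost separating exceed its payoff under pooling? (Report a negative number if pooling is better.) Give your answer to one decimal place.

Least-cost separating signal: r* solves 39.2 = 86.0 − 7.3·r*, so r* = (86.0 − 39.2)/7.3 ≈ 6.4110.
Excellent type's separating payoff: 86.0 − 4.1 × r* = 86.0 − 4.1 × (86.0 − 39.2)/7.3 = 86.0 − 191.88/7.3 ≈ 59.715.
Pooling payoff: 0.26 × 86.0 + 0.74 × 39.2 = 51.368.
Difference: 59.715 − 51.368 = 8.347, i.e. 8.3 to one decimal place.
The excellent type prefers to separate.

8.3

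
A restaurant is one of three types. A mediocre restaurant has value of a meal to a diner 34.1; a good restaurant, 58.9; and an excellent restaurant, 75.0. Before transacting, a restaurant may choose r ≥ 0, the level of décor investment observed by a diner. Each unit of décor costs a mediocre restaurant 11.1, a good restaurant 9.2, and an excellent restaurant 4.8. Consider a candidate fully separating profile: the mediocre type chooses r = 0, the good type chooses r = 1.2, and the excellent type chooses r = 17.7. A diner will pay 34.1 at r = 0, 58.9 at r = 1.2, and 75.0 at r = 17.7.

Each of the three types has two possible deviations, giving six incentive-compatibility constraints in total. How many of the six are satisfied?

3

Mediocre (own payoff 34.1): to r=1.2 gives 58.9 − 11.1×1.2 = 45.58 → profitable ✗; to r=17.7 gives 75.0 − 11.1×17.7 = -121.47 → no gain ✓.
Excellent (own payoff 75.0 − 4.8×17.7 = -9.96): to r=0 gives 34.1 → profitable ✗; to r=1.2 gives 58.9 − 4.8×1.2 = 53.14 → profitable ✗.
Good (own payoff 58.9 − 9.2×1.2 = 47.86): to r=0 gives 34.1 → no gain ✓; to r=17.7 gives 75.0 − 9.2×17.7 = -87.84 → no gain ✓.
3 of the 6 constraints hold; not an equilibrium.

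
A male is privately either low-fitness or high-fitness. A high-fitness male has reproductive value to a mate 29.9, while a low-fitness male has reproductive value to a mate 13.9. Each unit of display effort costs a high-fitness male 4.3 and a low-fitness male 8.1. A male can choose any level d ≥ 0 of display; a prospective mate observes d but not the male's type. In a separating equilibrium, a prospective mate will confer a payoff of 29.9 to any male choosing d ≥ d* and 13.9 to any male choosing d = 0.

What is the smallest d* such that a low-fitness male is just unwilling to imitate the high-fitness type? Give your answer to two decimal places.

1.98

A low-fitness male choosing d = 0 receives 13.9.
Imitating at d* instead would pay 29.9 at cost 8.1·d*, netting 29.9 − 8.1·d*.
Indifference: 13.9 = 29.9 − 8.1·d*, so d* = (29.9 − 13.9) / 8.1 ≈ 1.98.
This is the low-fitness type's binding incentive-compatibility constraint; any d ≥ 1.98 sustains separation on that side.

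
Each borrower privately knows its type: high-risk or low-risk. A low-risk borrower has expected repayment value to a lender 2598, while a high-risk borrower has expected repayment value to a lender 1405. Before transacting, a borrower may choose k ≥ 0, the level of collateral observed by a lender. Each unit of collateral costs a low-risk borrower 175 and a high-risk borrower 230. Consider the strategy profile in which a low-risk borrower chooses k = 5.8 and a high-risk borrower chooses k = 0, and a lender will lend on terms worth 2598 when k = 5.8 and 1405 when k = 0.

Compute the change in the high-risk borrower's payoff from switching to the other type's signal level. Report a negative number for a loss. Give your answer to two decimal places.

Playing k = 0 the high-risk borrower receives 1405.
Deviating to k = 5.8 brings payment 2598 at cost 230 × 5.8 = 1334, netting 1264.
Gain from deviating: 1264 − 1405 = -141.00.
The gain is negative, so the high-risk type's incentive-compatibility constraint is satisfied.

-141.00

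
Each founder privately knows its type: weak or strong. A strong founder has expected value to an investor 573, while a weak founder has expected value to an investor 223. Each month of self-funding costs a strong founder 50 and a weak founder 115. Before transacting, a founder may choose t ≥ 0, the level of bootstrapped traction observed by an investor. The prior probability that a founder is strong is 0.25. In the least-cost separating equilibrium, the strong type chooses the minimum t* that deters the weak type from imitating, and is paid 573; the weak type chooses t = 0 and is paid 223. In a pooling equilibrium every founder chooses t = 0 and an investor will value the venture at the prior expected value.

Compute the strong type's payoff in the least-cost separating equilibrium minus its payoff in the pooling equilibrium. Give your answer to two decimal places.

110.33

Least-cost separating signal: t* solves 223 = 573 − 115·t*, so t* = (573 − 223)/115 ≈ 3.0435.
Strong type's separating payoff: 573 − 50 × t* = 573 − 50 × (573 − 223)/115 = 573 − 17500/115 ≈ 420.8261.
Pooling payoff: 0.25 × 573 + 0.75 × 223 = 310.5.
Difference: 420.8261 − 310.5 = 110.3261, i.e. 110.33 to two decimal places.
The strong type prefers to separate.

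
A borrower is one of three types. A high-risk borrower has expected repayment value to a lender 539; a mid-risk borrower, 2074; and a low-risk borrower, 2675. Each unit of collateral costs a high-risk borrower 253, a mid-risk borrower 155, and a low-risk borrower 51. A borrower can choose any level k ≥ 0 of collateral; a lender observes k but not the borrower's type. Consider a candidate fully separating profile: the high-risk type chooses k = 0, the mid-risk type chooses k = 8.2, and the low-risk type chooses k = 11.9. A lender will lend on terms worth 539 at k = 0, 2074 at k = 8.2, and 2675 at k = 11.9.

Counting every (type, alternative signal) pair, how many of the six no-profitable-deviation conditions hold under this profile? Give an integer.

Low-risk (own payoff 2675 − 51×11.9 = 2068.1): to k=0 gives 539 → no gain ✓; to k=8.2 gives 2074 − 51×8.2 = 1655.8 → no gain ✓.
Mid-risk (own payoff 2074 − 155×8.2 = 803): to k=0 gives 539 → no gain ✓; to k=11.9 gives 2675 − 155×11.9 = 830.5 → profitable ✗.
High-risk (own payoff 539): to k=8.2 gives 2074 − 253×8.2 = -0.6 → no gain ✓; to k=11.9 gives 2675 − 253×11.9 = -335.7 → no gain ✓.
5 of the 6 constraints hold; not an equilibrium.

5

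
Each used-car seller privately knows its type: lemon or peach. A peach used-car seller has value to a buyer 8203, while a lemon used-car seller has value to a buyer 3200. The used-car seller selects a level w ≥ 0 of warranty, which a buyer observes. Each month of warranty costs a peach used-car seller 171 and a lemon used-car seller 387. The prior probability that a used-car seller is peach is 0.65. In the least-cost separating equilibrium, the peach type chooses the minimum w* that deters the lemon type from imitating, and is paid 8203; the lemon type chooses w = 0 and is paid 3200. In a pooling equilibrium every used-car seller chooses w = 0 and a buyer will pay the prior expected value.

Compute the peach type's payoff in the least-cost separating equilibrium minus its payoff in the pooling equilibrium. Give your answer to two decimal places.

Least-cost separating signal: w* solves 3200 = 8203 − 387·w*, so w* = (8203 − 3200)/387 ≈ 12.9276.
Peach type's separating payoff: 8203 − 171 × w* = 8203 − 171 × (8203 − 3200)/387 = 8203 − 855513/387 ≈ 5992.3721.
Pooling payoff: 0.65 × 8203 + 0.35 × 3200 = 6451.95.
Difference: 5992.3721 − 6451.95 = -459.5779, i.e. -459.58 to two decimal places.
The peach type would prefer the pooling outcome.

-459.58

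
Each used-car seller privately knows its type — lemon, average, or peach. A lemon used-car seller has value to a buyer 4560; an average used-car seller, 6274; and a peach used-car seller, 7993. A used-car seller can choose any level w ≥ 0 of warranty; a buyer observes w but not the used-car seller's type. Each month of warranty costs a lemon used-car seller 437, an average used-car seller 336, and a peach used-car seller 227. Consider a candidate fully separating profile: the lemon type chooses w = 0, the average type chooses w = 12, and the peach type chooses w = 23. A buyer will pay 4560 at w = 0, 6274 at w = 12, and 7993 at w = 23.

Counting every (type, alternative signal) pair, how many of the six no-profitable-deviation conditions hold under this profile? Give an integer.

Lemon (own payoff 4560): to w=12 gives 6274 − 437×12 = 1030 → no gain ✓; to w=23 gives 7993 − 437×23 = -2058 → no gain ✓.
Peach (own payoff 7993 − 227×23 = 2772): to w=0 gives 4560 → profitable ✗; to w=12 gives 6274 − 227×12 = 3550 → profitable ✗.
Average (own payoff 6274 − 336×12 = 2242): to w=0 gives 4560 → profitable ✗; to w=23 gives 7993 − 336×23 = 265 → no gain ✓.
3 of the 6 constraints hold; not an equilibrium.

3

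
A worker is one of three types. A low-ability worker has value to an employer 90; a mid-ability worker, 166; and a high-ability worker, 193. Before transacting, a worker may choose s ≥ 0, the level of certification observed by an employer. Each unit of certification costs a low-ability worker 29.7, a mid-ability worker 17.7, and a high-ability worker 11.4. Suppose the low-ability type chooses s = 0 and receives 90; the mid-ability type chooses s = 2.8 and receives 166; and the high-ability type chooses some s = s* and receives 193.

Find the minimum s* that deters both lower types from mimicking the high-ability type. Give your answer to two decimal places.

Low-ability type (on-path payoff 90) won't mimic when 90 ≥ 193 − 29.7·s*, i.e. s* ≥ 3.47.
Mid-ability type (on-path payoff 166 − 17.7×2.8 = 116.44) won't mimic when 116.44 ≥ 193 − 17.7·s*, i.e. s* ≥ 4.33.
Both must hold, so s* = max(3.47, 4.33) = 4.33. The mid-ability type's constraint binds.

4.33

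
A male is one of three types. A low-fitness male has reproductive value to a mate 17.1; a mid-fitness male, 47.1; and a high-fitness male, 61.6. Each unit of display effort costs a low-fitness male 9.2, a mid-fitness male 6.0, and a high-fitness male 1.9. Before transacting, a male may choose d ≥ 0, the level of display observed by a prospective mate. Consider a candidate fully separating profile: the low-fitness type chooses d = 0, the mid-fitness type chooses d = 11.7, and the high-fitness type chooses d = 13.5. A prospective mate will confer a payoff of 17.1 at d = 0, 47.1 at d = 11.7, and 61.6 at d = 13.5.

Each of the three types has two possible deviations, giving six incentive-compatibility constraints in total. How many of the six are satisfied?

4

High-fitness (own payoff 61.6 − 1.9×13.5 = 35.95): to d=0 gives 17.1 → no gain ✓; to d=11.7 gives 47.1 − 1.9×11.7 = 24.87 → no gain ✓.
Low-fitness (own payoff 17.1): to d=11.7 gives 47.1 − 9.2×11.7 = -60.54 → no gain ✓; to d=13.5 gives 61.6 − 9.2×13.5 = -62.6 → no gain ✓.
Mid-fitness (own payoff 47.1 − 6.0×11.7 = -23.1): to d=0 gives 17.1 → profitable ✗; to d=13.5 gives 61.6 − 6.0×13.5 = -19.4 → profitable ✗.
4 of the 6 constraints hold; not an equilibrium.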